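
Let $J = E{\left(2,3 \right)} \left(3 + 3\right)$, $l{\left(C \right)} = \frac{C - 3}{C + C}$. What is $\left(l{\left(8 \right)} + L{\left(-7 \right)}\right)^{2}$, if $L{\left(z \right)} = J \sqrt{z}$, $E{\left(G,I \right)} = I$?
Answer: $- \frac{580583}{256} + \frac{45 i \sqrt{7}}{4} \approx -2267.9 + 29.765 i$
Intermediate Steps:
$l{\left(C \right)} = \frac{-3 + C}{2 C}$
$J = 18$ ($J = 3 \left(3 + 3\right) = 3 \cdot 6 = 18$)
$L{\left(z \right)} = 18 \sqrt{z}$
$\left(l{\left(8 \right)} + L{\left(-7 \right)}\right)^{2} = \left(\frac{-3 + 8}{2 \cdot 8} + 18 \sqrt{-7}\right)^{2} = \left(\frac{1}{2} \cdot \frac{1}{8} \cdot 5 + 18 i \sqrt{7}\right)^{2} = \left(\frac{5}{16} + 18 i \sqrt{7}\right)^{2}$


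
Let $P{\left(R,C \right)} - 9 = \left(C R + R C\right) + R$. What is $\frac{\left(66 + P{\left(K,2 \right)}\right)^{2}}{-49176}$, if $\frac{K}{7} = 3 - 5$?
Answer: $- \frac{25}{49176} \approx -0.00050838$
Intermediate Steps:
$K = -14$ ($K = 7 \left(3 - 5\right) = 7 \left(-2\right) = -14$)
$P{\left(R,C \right)} = 9 + R + 2 C R$ ($P{\left(R,C \right)} = 9 + \left(\left(C R + R C\right) + R\right) = 9 + \left(\left(C R + C R\right) + R\right) = 9 + \left(2 C R + R\right) = 9 + \left(R + 2 C R\right) = 9 + R + 2 C R$)
$\frac{\left(66 + P{\left(K,2 \right)}\right)^{2}}{-49176} = \frac{\left(66 + \left(9 - 14 + 2 \cdot 2 \left(-14\right)\right)\right)^{2}}{-49176} = \left(66 - 61\right)^{2} \left(- \frac{1}{49176}\right) = 5^{2} \left(- \frac{1}{49176}\right) = 25 \left(- \frac{1}{49176}\right) = - \frac{25}{49176}$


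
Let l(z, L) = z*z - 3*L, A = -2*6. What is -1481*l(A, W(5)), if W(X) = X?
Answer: -191049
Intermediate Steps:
A = -12
l(z, L) = z² - 3*L
-1481*l(A, W(5)) = -1481*((-12)² - 3*5) = -1481*(144 - 15) = -1481*129 = -191049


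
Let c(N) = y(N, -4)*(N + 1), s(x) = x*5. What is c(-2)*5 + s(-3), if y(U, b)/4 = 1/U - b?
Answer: -85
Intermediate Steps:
s(x) = 5*x
y(U, b) = -4*b + 4/U (y(U, b) = 4*(1/U - b) = -4*b + 4/U)
c(N) = (1 + N)*(16 + 4/N) (c(N) = (-4*(-4) + 4/N)*(N + 1) = (16 + 4/N)*(1 + N) = (1 + N)*(16 + 4/N))
c(-2)*5 + s(-3) = (20 + 4/(-2) + 16*(-2))*5 + 5*(-3) = (20 + 4*(-½) - 32)*5 - 15 = (20 - 2 - 32)*5 - 15 = -14*5 - 15 = -70 - 15 = -85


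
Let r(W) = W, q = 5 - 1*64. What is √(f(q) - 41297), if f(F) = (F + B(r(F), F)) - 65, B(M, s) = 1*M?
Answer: 2*I*√10370 ≈ 203.67*I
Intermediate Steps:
q = -59 (q = 5 - 64 = -59)
B(M, s) = M
f(F) = -65 + 2*F (f(F) = (F + F) - 65 = 2*F - 65 = -65 + 2*F)
√(f(q) - 41297) = √((-65 + 2*(-59)) - 41297) = √((-65 - 118) - 41297) = √(-183 - 41297) = √(-41480) = 2*I*√10370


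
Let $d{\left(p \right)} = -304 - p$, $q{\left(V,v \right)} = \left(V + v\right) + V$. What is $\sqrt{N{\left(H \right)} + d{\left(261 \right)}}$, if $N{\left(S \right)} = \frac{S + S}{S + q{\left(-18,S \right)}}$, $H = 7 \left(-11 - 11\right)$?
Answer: $\frac{i \sqrt{4172118}}{86} \approx 23.751 i$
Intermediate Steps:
$q{\left(V,v \right)} = v + 2 V$
$H = -154$ ($H = 7 \left(-22\right) = -154$)
$N{\left(S \right)} = \frac{2 S}{-36 + 2 S}$ ($N{\left(S \right)} = \frac{S + S}{S + \left(S + 2 \left(-18\right)\right)} = \frac{2 S}{S + \left(S - 36\right)} = \frac{2 S}{S + \left(-36 + S\right)} = \frac{2 S}{-36 + 2 S}$)
$\sqrt{N{\left(H \right)} + d{\left(261 \right)}} = \sqrt{- \frac{154}{-18 - 154} - 565} = \sqrt{- \frac{154}{-172} - 565} = \sqrt{\left(-154\right) \left(- \frac{1}{172}\right) - 565} = \sqrt{\frac{77}{86} - 565} = \sqrt{- \frac{48513}{86}} = \frac{i \sqrt{4172118}}{86}$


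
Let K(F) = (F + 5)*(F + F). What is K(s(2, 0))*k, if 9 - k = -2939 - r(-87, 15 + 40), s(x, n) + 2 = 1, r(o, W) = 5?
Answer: -23624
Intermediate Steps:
s(x, n) = -1 (s(x, n) = -2 + 1 = -1)
K(F) = 2*F*(5 + F) (K(F) = (5 + F)*(2*F) = 2*F*(5 + F))
k = 2953 (k = 9 - (-2939 - 1*5) = 9 - (-2939 - 5) = 9 - 1*(-2944) = 9 + 2944 = 2953)
K(s(2, 0))*k = (2*(-1)*(5 - 1))*2953 = (2*(-1)*4)*2953 = -8*2953 = -23624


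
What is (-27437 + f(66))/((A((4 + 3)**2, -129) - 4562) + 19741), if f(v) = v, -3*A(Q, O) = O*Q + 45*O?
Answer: -27371/19221 ≈ -1.4240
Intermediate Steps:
A(Q, O) = -15*O - O*Q/3 (A(Q, O) = -(O*Q + 45*O)/3 = -(45*O + O*Q)/3 = -15*O - O*Q/3)
(-27437 + f(66))/((A((4 + 3)**2, -129) - 4562) + 19741) = (-27437 + 66)/((-1/3*(-129)*(45 + (4 + 3)**2) - 4562) + 19741) = -27371/((-1/3*(-129)*(45 + 7**2) - 4562) + 19741) = -27371/((-1/3*(-129)*(45 + 49) - 4562) + 19741) = -27371/((-1/3*(-129)*94 - 4562) + 19741) = -27371/((4042 - 4562) + 19741) = -27371/(-520 + 19741) = -27371/19221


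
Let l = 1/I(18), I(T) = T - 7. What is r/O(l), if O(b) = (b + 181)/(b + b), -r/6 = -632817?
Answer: 632817/166 ≈ 3812.1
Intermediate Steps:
I(T) = -7 + T
r = 3796902 (r = -6*(-632817) = 3796902)
l = 1/11 (l = 1/(-7 + 18) = 1/11 ≈ 0.090909)
O(b) = (181 + b)/(2*b) (O(b) = (181 + b)/((2*b)) = (181 + b)*(1/(2*b)) = (181 + b)/(2*b))
r/O(l) = 3796902/(((181 + 1/11)/(2*(1/11)))) = 3796902/(((½)*11*(1992/11))) = 3796902/996 = 3796902*(1/996) = 632817/166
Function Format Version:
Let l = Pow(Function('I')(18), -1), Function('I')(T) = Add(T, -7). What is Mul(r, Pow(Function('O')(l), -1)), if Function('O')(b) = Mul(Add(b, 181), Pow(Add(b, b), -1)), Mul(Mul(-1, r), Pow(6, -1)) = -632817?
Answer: Rational(632817, 166) ≈ 3812.1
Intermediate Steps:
Function('I')(T) = Add(-7, T)
r = 3796902 (r = Mul(-6, -632817) = 3796902)
l = Rational(1, 11) (l = Pow(Add(-7, 18), -1) = Pow(11, -1) = Rational(1, 11) ≈ 0.090909)
Function('O')(b) = Mul(Rational(1, 2), Pow(b, -1), Add(181, b)) (Function('O')(b) = Mul(Add(181, b), Pow(Mul(2, b), -1)) = Mul(Add(181, b), Mul(Rational(1, 2), Pow(b, -1))) = Mul(Rational(1, 2), Pow(b, -1), Add(181, b)))
Mul(r, Pow(Function('O')(l), -1)) = Mul(3796902, Pow(Mul(Rational(1, 2), Pow(Rational(1, 11), -1), Add(181, Rational(1, 11))), -1)) = Mul(3796902, Pow(Mul(Rational(1, 2), 11, Rational(1992, 11)), -1)) = Mul(3796902, Pow(996, -1)) = Mul(3796902, Rational(1, 996)) = Rational(632817, 166)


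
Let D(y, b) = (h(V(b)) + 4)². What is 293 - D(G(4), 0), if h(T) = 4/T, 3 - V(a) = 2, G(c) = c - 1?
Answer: 229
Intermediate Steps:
G(c) = -1 + c
V(a) = 1 (V(a) = 3 - 1*2 = 3 - 2 = 1)
D(y, b) = 64 (D(y, b) = (4/1 + 4)² = (4*1 + 4)² = (4 + 4)² = 8² = 64)
293 - D(G(4), 0) = 293 - 1*64 = 293 - 64 = 229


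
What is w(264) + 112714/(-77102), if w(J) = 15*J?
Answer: 152605603/38551 ≈ 3958.5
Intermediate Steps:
w(264) + 112714/(-77102) = 15*264 + 112714/(-77102) = 3960 + 112714*(-1/77102) = 3960 - 56357/38551 = 152605603/38551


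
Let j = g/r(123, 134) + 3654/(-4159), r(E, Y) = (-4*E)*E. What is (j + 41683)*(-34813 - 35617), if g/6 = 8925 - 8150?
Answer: -61572188561397695/20973837 ≈ -2.9357e+9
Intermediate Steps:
r(E, Y) = -4*E²
g = 4650 (g = 6*(8925 - 8150) = 6*775 = 4650)
j = -40077469/41947674 (j = 4650/((-4*123²)) + 3654/(-4159) = 4650/((-4*15129)) + 3654*(-1/4159) = 4650/(-60516) - 3654/4159 = 4650*(-1/60516) - 3654/4159 = -775/10086 - 3654/4159 = -40077469/41947674 ≈ -0.95542)
(j + 41683)*(-34813 - 35617) = (-40077469/41947674 + 41683)*(-34813 - 35617) = (1748464817873/41947674)*(-70430) = -61572188561397695/20973837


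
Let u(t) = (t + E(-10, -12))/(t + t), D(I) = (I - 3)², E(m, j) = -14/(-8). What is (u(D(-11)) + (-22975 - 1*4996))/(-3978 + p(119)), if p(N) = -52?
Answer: 6265391/902720 ≈ 6.9406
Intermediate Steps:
E(m, j) = 7/4 (E(m, j) = -14*(-⅛) = 7/4)
D(I) = (-3 + I)²
u(t) = (7/4 + t)/(2*t) (u(t) = (t + 7/4)/(t + t) = (7/4 + t)/((2*t)) = (7/4 + t)*(1/(2*t)) = (7/4 + t)/(2*t))
(u(D(-11)) + (-22975 - 1*4996))/(-3978 + p(119)) = ((7 + 4*(-3 - 11)²)/(8*((-3 - 11)²)) + (-22975 - 1*4996))/(-3978 - 52) = ((7 + 4*(-14)²)/(8*((-14)²)) + (-22975 - 4996))/(-4030) = ((⅛)*(7 + 4*196)/196 - 27971)*(-1/4030) = ((⅛)*(1/196)*(7 + 784) - 27971)*(-1/4030) = ((⅛)*(1/196)*791 - 27971)*(-1/4030) = (113/224 - 27971)*(-1/4030) = -6265391/224*(-1/4030) = 6265391/902720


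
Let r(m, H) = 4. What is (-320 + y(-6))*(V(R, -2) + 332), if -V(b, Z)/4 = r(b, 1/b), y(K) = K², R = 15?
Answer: -89744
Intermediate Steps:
V(b, Z) = -16 (V(b, Z) = -4*4 = -16)
(-320 + y(-6))*(V(R, -2) + 332) = (-320 + (-6)²)*(-16 + 332) = (-320 + 36)*316 = -284*316 = -89744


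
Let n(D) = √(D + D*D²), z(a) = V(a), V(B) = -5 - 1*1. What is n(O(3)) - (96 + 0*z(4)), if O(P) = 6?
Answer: -96 + √222 ≈ -81.100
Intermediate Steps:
V(B) = -6 (V(B) = -5 - 1 = -6)
z(a) = -6
n(D) = √(D + D³)
n(O(3)) - (96 + 0*z(4)) = √(6 + 6³) - (96 + 0*(-6)) = √(6 + 216) - (96 + 0) = √222 - 1*96 = √222 - 96 = -96 + √222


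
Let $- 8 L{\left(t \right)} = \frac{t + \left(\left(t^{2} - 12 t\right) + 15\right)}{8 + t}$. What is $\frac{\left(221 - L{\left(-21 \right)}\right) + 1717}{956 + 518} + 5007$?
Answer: $\frac{767753937}{153296} \approx 5008.3$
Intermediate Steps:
$L{\left(t \right)} = - \frac{15 + t^{2} - 11 t}{8 \left(8 + t\right)}$ ($L{\left(t \right)} = - \frac{\left(t + \left(\left(t^{2} - 12 t\right) + 15\right)\right) \frac{1}{8 + t}}{8} = - \frac{\left(t + \left(15 + t^{2} - 12 t\right)\right) \frac{1}{8 + t}}{8} = - \frac{\left(15 + t^{2} - 11 t\right) \frac{1}{8 + t}}{8} = - \frac{\frac{1}{8 + t} \left(15 + t^{2} - 11 t\right)}{8} = - \frac{15 + t^{2} - 11 t}{8 \left(8 + t\right)}$)
$\frac{\left(221 - L{\left(-21 \right)}\right) + 1717}{956 + 518} + 5007 = \frac{\left(221 - \frac{-15 - \left(-21\right)^{2} + 11 \left(-21\right)}{8 \left(8 - 21\right)}\right) + 1717}{956 + 518} + 5007 = \frac{\left(221 - \frac{-15 - 441 - 231}{8 \left(-13\right)}\right) + 1717}{1474} + 5007 = \left(\left(221 - \frac{1}{8} \left(- \frac{1}{13}\right) \left(-15 - 441 - 231\right)\right) + 1717\right) \frac{1}{1474} + 5007 = \left(\left(221 - \frac{1}{8} \left(- \frac{1}{13}\right) \left(-687\right)\right) + 1717\right) \frac{1}{1474} + 5007 = \left(\left(221 - \frac{687}{104}\right) + 1717\right) \frac{1}{1474} + 5007 = \left(\frac{22297}{104} + 1717\right) \frac{1}{1474} + 5007 = \frac{200865}{104} \cdot \frac{1}{1474} + 5007 = \frac{200865}{153296} + 5007 = \frac{767753937}{153296}$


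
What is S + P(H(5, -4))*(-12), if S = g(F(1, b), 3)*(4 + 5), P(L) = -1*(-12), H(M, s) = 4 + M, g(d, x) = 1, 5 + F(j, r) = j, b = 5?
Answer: -135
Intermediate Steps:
F(j, r) = -5 + j
P(L) = 12
S = 9 (S = 1*(4 + 5) = 1*9 = 9)
S + P(H(5, -4))*(-12) = 9 + 12*(-12) = 9 - 144 = -135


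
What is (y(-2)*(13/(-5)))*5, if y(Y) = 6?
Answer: -78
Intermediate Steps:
(y(-2)*(13/(-5)))*5 = (6*(13/(-5)))*5 = (6*(13*(-⅕)))*5 = (6*(-13/5))*5 = -78/5*5 = -78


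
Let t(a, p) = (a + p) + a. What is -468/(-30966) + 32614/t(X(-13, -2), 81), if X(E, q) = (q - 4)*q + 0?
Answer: 12948388/41685 ≈ 310.62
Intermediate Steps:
X(E, q) = q*(-4 + q) (X(E, q) = (-4 + q)*q + 0 = q*(-4 + q) + 0 = q*(-4 + q))
t(a, p) = p + 2*a
-468/(-30966) + 32614/t(X(-13, -2), 81) = -468/(-30966) + 32614/(81 + 2*(-2*(-4 - 2))) = -468*(-1/30966) + 32614/(81 + 2*(-2*(-6))) = 6/397 + 32614/(81 + 2*12) = 6/397 + 32614/(81 + 24) = 6/397 + 32614/105 = 12948388/41685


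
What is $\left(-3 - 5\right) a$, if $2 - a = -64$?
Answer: $-528$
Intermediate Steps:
$a = 66$ ($a = 2 - -64 = 2 + 64 = 66$)
$\left(-3 - 5\right) a = \left(-3 - 5\right) 66 = \left(-8\right) 66 = -528$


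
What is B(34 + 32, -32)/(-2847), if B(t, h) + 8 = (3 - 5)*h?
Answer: -56/2847 ≈ -0.019670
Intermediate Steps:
B(t, h) = -8 - 2*h (B(t, h) = -8 + (3 - 5)*h = -8 - 2*h)
B(34 + 32, -32)/(-2847) = (-8 - 2*(-32))/(-2847) = (-8 + 64)*(-1/2847) = 56*(-1/2847) = -56/2847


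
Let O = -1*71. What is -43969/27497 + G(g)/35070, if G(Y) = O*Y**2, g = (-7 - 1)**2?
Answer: -4769280191/482159895 ≈ -9.8915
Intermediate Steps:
O = -71
g = 64 (g = (-8)**2 = 64)
G(Y) = -71*Y**2
-43969/27497 + G(g)/35070 = -43969/27497 - 71*64**2/35070 = -43969*1/27497 - 71*4096*(1/35070) = -43969/27497 - 290816*1/35070 = -43969/27497 - 145408/17535 = -4769280191/482159895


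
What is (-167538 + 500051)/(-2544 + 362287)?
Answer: 332513/359743 ≈ 0.92431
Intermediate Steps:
(-167538 + 500051)/(-2544 + 362287) = 332513/359743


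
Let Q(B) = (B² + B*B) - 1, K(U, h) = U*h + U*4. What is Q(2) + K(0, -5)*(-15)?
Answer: 7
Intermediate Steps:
K(U, h) = 4*U + U*h (K(U, h) = U*h + 4*U = 4*U + U*h)
Q(B) = -1 + 2*B² (Q(B) = (B² + B²) - 1 = 2*B² - 1 = -1 + 2*B²)
Q(2) + K(0, -5)*(-15) = (-1 + 2*2²) + (0*(4 - 5))*(-15) = (-1 + 2*4) + (0*(-1))*(-15) = (-1 + 8) + 0*(-15) = 7 + 0 = 7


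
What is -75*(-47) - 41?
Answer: 3484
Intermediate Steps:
-75*(-47) - 41 = 3525 - 41 = 3484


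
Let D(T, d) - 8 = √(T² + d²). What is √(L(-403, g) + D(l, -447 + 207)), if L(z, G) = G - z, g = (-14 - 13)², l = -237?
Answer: √(1140 + 3*√12641) ≈ 38.436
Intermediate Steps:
g = 729 (g = (-27)² = 729)
D(T, d) = 8 + √(T² + d²)
√(L(-403, g) + D(l, -447 + 207)) = √((729 - 1*(-403)) + (8 + √((-237)² + (-447 + 207)²))) = √((729 + 403) + (8 + √(56169 + (-240)²))) = √(1132 + (8 + √(56169 + 57600))) = √(1132 + (8 + √113769)) = √(1132 + (8 + 3*√12641)) = √(1140 + 3*√12641)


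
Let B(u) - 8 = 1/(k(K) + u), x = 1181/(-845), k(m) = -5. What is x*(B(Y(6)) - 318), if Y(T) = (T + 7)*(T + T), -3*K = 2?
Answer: 55281429/127595 ≈ 433.26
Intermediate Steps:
K = -⅔ (K = -⅓*2 = -⅔ ≈ -0.66667)
Y(T) = 2*T*(7 + T) (Y(T) = (7 + T)*(2*T) = 2*T*(7 + T))
x = -1181/845 (x = 1181*(-1/845) = -1181/845 ≈ -1.3976)
B(u) = 8 + 1/(-5 + u)
x*(B(Y(6)) - 318) = -1181*((-39 + 8*(2*6*(7 + 6)))/(-5 + 2*6*(7 + 6)) - 318)/845 = -1181*((-39 + 8*(2*6*13))/(-5 + 2*6*13) - 318)/845 = -1181*((-39 + 8*156)/(-5 + 156) - 318)/845 = -1181*((-39 + 1248)/151 - 318)/845 = -1181*((1/151)*1209 - 318)/845 = -1181*(1209/151 - 318)/845 = -1181/845*(-46809/151) = 55281429/127595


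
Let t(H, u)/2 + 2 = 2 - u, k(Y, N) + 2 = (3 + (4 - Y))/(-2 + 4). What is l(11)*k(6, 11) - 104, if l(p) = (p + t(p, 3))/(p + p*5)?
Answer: -4581/44 ≈ -104.11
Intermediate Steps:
k(Y, N) = 3/2 - Y/2 (k(Y, N) = -2 + (3 + (4 - Y))/(-2 + 4) = -2 + (7 - Y)/2 = -2 + (7 - Y)*(½) = -2 + (7/2 - Y/2) = 3/2 - Y/2)
t(H, u) = -2*u (t(H, u) = -4 + 2*(2 - u) = -4 + (4 - 2*u) = -2*u)
l(p) = (-6 + p)/(6*p) (l(p) = (p - 2*3)/(p + p*5) = (p - 6)/(p + 5*p) = (-6 + p)/((6*p)) = (-6 + p)*(1/(6*p)) = (-6 + p)/(6*p))
l(11)*k(6, 11) - 104 = ((⅙)*(-6 + 11)/11)*(3/2 - ½*6) - 104 = ((⅙)*(1/11)*5)*(3/2 - 3) - 104 = (5/66)*(-3/2) - 104 = -5/44 - 104 = -4581/44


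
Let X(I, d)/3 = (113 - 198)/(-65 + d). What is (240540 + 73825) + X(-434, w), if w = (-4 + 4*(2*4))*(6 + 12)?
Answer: 138005980/439 ≈ 3.1436e+5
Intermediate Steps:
w = 504 (w = (-4 + 4*8)*18 = (-4 + 32)*18 = 28*18 = 504)
X(I, d) = -255/(-65 + d) (X(I, d) = 3*((113 - 198)/(-65 + d)) = 3*(-85/(-65 + d)) = -255/(-65 + d))
(240540 + 73825) + X(-434, w) = (240540 + 73825) - 255/(-65 + 504) = 314365 - 255/439 = 138005980/439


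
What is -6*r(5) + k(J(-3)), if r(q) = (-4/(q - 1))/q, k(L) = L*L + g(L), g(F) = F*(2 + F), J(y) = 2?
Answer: 66/5 ≈ 13.200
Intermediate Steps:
k(L) = L² + L*(2 + L) (k(L) = L*L + L*(2 + L) = L² + L*(2 + L))
r(q) = -4/(q*(-1 + q)) (r(q) = (-4/(-1 + q))/q = -4/(q*(-1 + q)))
-6*r(5) + k(J(-3)) = -(-24)/(5*(-1 + 5)) + 2*2*(1 + 2) = -(-24)/(5*4) + 2*2*3 = -(-24)/(5*4) + 12 = -6*(-⅕) + 12 = 6/5 + 12 = 66/5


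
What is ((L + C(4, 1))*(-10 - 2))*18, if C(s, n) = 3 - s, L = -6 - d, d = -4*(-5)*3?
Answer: 14472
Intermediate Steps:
d = 60 (d = 20*3 = 60)
L = -66 (L = -6 - 1*60 = -6 - 60 = -66)
((L + C(4, 1))*(-10 - 2))*18 = ((-66 + (3 - 1*4))*(-10 - 2))*18 = ((-66 + (3 - 4))*(-12))*18 = ((-66 - 1)*(-12))*18 = -67*(-12)*18 = 804*18 = 14472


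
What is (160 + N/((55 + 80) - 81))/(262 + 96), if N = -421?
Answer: 8219/19332 ≈ 0.42515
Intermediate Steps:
(160 + N/((55 + 80) - 81))/(262 + 96) = (160 - 421/((55 + 80) - 81))/(262 + 96) = (160 - 421/(135 - 81))/358 = (160 - 421/54)*(1/358) = (8219/54)*(1/358) = 8219/19332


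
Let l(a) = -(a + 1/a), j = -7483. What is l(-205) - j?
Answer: 1576041/205 ≈ 7688.0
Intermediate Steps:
l(a) = -a - 1/a
l(-205) - j = (-1*(-205) - 1/(-205)) - 1*(-7483) = (205 - 1*(-1/205)) + 7483 = (205 + 1/205) + 7483 = 42026/205 + 7483 = 1576041/205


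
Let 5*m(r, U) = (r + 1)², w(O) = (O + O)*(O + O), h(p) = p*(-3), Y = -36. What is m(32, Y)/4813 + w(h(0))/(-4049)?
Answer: 1089/24065 ≈ 0.045252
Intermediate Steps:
h(p) = -3*p
w(O) = 4*O² (w(O) = (2*O)*(2*O) = 4*O²)
m(r, U) = (1 + r)²/5 (m(r, U) = (r + 1)²/5 = (1 + r)²/5)
m(32, Y)/4813 + w(h(0))/(-4049) = ((1 + 32)²/5)/4813 + (4*(-3*0)²)/(-4049) = ((⅕)*33²)*(1/4813) + (4*0²)*(-1/4049) = ((⅕)*1089)*(1/4813) + (4*0)*(-1/4049) = (1089/5)*(1/4813) + 0*(-1/4049) = 1089/24065 + 0 = 1089/24065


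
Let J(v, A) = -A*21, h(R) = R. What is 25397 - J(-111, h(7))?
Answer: 25544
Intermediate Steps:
J(v, A) = -21*A
25397 - J(-111, h(7)) = 25397 - (-21)*7 = 25397 - 1*(-147) = 25397 + 147 = 25544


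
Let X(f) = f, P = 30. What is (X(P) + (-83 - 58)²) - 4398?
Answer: 15513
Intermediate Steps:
(X(P) + (-83 - 58)²) - 4398 = (30 + (-83 - 58)²) - 4398 = (30 + (-141)²) - 4398 = (30 + 19881) - 4398 = 19911 - 4398 = 15513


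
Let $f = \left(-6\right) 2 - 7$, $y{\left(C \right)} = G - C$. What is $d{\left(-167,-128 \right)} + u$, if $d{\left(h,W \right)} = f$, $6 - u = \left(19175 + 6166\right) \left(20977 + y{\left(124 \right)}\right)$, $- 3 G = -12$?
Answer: $-528537250$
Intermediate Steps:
$G = 4$ ($G = \left(- \frac{1}{3}\right) \left(-12\right) = 4$)
$y{\left(C \right)} = 4 - C$
$f = -19$ ($f = -12 - 7 = -19$)
$u = -528537231$ ($u = 6 - \left(19175 + 6166\right) \left(20977 + \left(4 - 124\right)\right) = 6 - 25341 \left(20977 + \left(4 - 124\right)\right) = 6 - 25341 \left(20977 - 120\right) = 6 - 25341 \cdot 20857 = 6 - 528537237 = -528537231$)
$d{\left(h,W \right)} = -19$
$d{\left(-167,-128 \right)} + u = -19 - 528537231 = -528537250$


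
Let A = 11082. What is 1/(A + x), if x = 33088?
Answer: 1/44170 ≈ 2.2640e-5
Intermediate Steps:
1/(A + x) = 1/(11082 + 33088) = 1/44170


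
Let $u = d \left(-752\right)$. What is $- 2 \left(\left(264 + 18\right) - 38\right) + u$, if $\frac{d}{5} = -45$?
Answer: $168712$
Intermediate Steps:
$d = -225$ ($d = 5 \left(-45\right) = -225$)
$u = 169200$ ($u = \left(-225\right) \left(-752\right) = 169200$)
$- 2 \left(\left(264 + 18\right) - 38\right) + u = - 2 \left(\left(264 + 18\right) - 38\right) + 169200 = - 2 \left(282 - 38\right) + 169200 = \left(-2\right) 244 + 169200 = -488 + 169200 = 168712$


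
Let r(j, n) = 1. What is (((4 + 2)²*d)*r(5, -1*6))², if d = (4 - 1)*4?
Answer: 186624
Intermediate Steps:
d = 12 (d = 3*4 = 12)
(((4 + 2)²*d)*r(5, -1*6))² = (((4 + 2)²*12)*1)² = ((6²*12)*1)² = ((36*12)*1)² = (432*1)² = 432² = 186624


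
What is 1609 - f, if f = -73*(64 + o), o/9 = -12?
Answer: -1603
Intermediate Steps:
o = -108 (o = 9*(-12) = -108)
f = 3212 (f = -73*(64 - 108) = -73*(-44) = 3212)
1609 - f = 1609 - 1*3212 = 1609 - 3212 = -1603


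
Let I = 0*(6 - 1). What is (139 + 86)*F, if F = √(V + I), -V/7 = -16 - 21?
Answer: 225*√259 ≈ 3621.0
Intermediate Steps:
V = 259 (V = -7*(-16 - 21) = -7*(-37) = 259)
I = 0 (I = 0*5 = 0)
F = √259 (F = √(259 + 0) = √259 ≈ 16.093)
(139 + 86)*F = (139 + 86)*√259 = 225*√259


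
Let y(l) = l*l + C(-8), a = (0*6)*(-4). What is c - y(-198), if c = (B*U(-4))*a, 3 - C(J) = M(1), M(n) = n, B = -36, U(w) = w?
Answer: -39206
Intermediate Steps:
a = 0 (a = 0*(-4) = 0)
C(J) = 2 (C(J) = 3 - 1*1 = 3 - 1 = 2)
c = 0 (c = -36*(-4)*0 = 144*0 = 0)
y(l) = 2 + l² (y(l) = l*l + 2 = l² + 2 = 2 + l²)
c - y(-198) = 0 - (2 + (-198)²) = 0 - (2 + 39204) = 0 - 1*39206 = 0 - 39206 = -39206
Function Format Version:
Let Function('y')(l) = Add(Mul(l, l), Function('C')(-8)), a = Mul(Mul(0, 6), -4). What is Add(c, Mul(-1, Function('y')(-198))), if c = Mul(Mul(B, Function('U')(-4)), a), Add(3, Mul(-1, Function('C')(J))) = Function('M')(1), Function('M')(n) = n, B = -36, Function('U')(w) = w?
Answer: -39206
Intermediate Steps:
a = 0 (a = Mul(0, -4) = 0)
Function('C')(J) = 2 (Function('C')(J) = Add(3, Mul(-1, 1)) = Add(3, -1) = 2)
c = 0 (c = Mul(Mul(-36, -4), 0) = Mul(144, 0) = 0)
Function('y')(l) = Add(2, Pow(l, 2)) (Function('y')(l) = Add(Mul(l, l), 2) = Add(Pow(l, 2), 2) = Add(2, Pow(l, 2)))
Add(c, Mul(-1, Function('y')(-198))) = Add(0, Mul(-1, Add(2, Pow(-198, 2)))) = Add(0, Mul(-1, Add(2, 39204))) = Add(0, Mul(-1, 39206)) = Add(0, -39206) = -39206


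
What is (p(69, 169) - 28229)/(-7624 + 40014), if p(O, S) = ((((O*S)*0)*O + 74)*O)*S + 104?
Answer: 834789/32390 ≈ 25.773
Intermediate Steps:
p(O, S) = 104 + 74*O*S (p(O, S) = ((0*O + 74)*O)*S + 104 = ((0 + 74)*O)*S + 104 = (74*O)*S + 104 = 74*O*S + 104 = 104 + 74*O*S)
(p(69, 169) - 28229)/(-7624 + 40014) = ((104 + 74*69*169) - 28229)/(-7624 + 40014) = ((104 + 862914) - 28229)/32390 = (863018 - 28229)*(1/32390) = 834789*(1/32390) = 834789/32390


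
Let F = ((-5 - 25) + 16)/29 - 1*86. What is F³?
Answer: -15775480512/24389 ≈ -6.4683e+5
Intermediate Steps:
F = -2508/29 (F = (-30 + 16)*(1/29) - 86 = -14*1/29 - 86 = -14/29 - 86 = -2508/29 ≈ -86.483)
F³ = (-2508/29)³ = -15775480512/24389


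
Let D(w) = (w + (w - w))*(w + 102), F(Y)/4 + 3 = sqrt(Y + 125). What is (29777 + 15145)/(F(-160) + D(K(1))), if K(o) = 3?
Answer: 13611366/92369 - 179688*I*sqrt(35)/92369 ≈ 147.36 - 11.509*I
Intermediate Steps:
F(Y) = -12 + 4*sqrt(125 + Y) (F(Y) = -12 + 4*sqrt(Y + 125) = -12 + 4*sqrt(125 + Y))
D(w) = w*(102 + w) (D(w) = (w + 0)*(102 + w) = w*(102 + w))
(29777 + 15145)/(F(-160) + D(K(1))) = (29777 + 15145)/((-12 + 4*sqrt(125 - 160)) + 3*(102 + 3)) = 44922/((-12 + 4*sqrt(-35)) + 3*105) = 44922/((-12 + 4*(I*sqrt(35))) + 315) = 44922/((-12 + 4*I*sqrt(35)) + 315) = 44922/(303 + 4*I*sqrt(35))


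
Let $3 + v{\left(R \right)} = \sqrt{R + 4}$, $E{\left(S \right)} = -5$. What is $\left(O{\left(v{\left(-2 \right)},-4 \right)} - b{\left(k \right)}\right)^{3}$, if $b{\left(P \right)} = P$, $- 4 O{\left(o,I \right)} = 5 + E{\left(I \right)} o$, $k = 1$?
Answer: $- \frac{1089}{4} + \frac{4445 \sqrt{2}}{32} \approx -75.807$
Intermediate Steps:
$v{\left(R \right)} = -3 + \sqrt{4 + R}$ ($v{\left(R \right)} = -3 + \sqrt{R + 4} = -3 + \sqrt{4 + R}$)
$O{\left(o,I \right)} = - \frac{5}{4} + \frac{5 o}{4}$ ($O{\left(o,I \right)} = - \frac{5 - 5 o}{4} = - \frac{5}{4} + \frac{5 o}{4}$)
$\left(O{\left(v{\left(-2 \right)},-4 \right)} - b{\left(k \right)}\right)^{3} = \left(\left(- \frac{5}{4} + \frac{5 \left(-3 + \sqrt{4 - 2}\right)}{4}\right) - 1\right)^{3} = \left(\left(- \frac{5}{4} + \frac{5 \left(-3 + \sqrt{2}\right)}{4}\right) - 1\right)^{3} = \left(\left(- \frac{5}{4} - \left(\frac{15}{4} - \frac{5 \sqrt{2}}{4}\right)\right) - 1\right)^{3} = \left(\left(-5 + \frac{5 \sqrt{2}}{4}\right) - 1\right)^{3} = \left(-6 + \frac{5 \sqrt{2}}{4}\right)^{3}$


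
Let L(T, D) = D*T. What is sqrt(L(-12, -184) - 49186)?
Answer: I*sqrt(46978) ≈ 216.74*I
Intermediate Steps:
sqrt(L(-12, -184) - 49186) = sqrt(-184*(-12) - 49186) = sqrt(2208 - 49186) = sqrt(-46978) = I*sqrt(46978)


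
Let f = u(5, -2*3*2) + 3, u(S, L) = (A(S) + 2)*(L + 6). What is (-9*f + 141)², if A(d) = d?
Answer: 242064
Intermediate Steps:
u(S, L) = (2 + S)*(6 + L) (u(S, L) = (S + 2)*(L + 6) = (2 + S)*(6 + L))
f = -39 (f = (12 + 2*(-2*3*2) + 6*5 + (-2*3*2)*5) + 3 = (12 + 2*(-6*2) + 30 - 6*2*5) + 3 = (12 + 2*(-12) + 30 - 12*5) + 3 = (12 - 24 + 30 - 60) + 3 = -42 + 3 = -39)
(-9*f + 141)² = (-9*(-39) + 141)² = (351 + 141)² = 492² = 242064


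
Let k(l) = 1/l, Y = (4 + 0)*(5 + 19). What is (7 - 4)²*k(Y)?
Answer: 3/32 ≈ 0.093750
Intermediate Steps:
Y = 96 (Y = 4*24 = 96)
(7 - 4)²*k(Y) = (7 - 4)²/96 = 3²*(1/96) = 9*(1/96) = 3/32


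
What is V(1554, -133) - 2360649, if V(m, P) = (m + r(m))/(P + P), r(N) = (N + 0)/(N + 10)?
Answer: -70149219399/29716 ≈ -2.3607e+6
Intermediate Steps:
r(N) = N/(10 + N)
V(m, P) = (m + m/(10 + m))/(2*P) (V(m, P) = (m + m/(10 + m))/(P + P) = (m + m/(10 + m))/((2*P)) = (m + m/(10 + m))*(1/(2*P)) = (m + m/(10 + m))/(2*P))
V(1554, -133) - 2360649 = (½)*1554*(11 + 1554)/(-133*(10 + 1554)) - 2360649 = (½)*1554*(-1/133)*1565/1564 - 2360649 = (½)*1554*(-1/133)*(1/1564)*1565 - 2360649 = -173715/29716 - 2360649 = -70149219399/29716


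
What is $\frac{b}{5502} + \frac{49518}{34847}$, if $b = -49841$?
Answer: $- \frac{1464361291}{191728194} \approx -7.6377$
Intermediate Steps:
$\frac{b}{5502} + \frac{49518}{34847} = - \frac{49841}{5502} + \frac{49518}{34847} = - \frac{1464361291}{191728194}$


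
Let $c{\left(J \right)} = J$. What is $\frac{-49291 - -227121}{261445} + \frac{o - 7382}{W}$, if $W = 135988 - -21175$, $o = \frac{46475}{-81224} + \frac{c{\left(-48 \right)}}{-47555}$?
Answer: $\frac{140556552658810321}{221975564041242680} \approx 0.63321$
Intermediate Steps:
$o = - \frac{15428111}{27011240}$ ($o = \frac{46475}{-81224} - \frac{48}{-47555} = 46475 \left(- \frac{1}{81224}\right) - - \frac{48}{47555} = - \frac{325}{568} + \frac{48}{47555} = - \frac{15428111}{27011240} \approx -0.57117$)
$W = 157163$ ($W = 135988 + 21175 = 157163$)
$\frac{-49291 - -227121}{261445} + \frac{o - 7382}{W} = \frac{-49291 - -227121}{261445} + \frac{- \frac{15428111}{27011240} - 7382}{157163} = \left(-49291 + 227121\right) \frac{1}{261445} - \frac{199412401791}{4245167512120} = 177830 \cdot \frac{1}{261445} - \frac{199412401791}{4245167512120} = \frac{35566}{52289} - \frac{199412401791}{4245167512120} = \frac{140556552658810321}{221975564041242680}$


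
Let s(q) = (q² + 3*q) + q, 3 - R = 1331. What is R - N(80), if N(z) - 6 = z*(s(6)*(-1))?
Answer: 3466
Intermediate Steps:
R = -1328 (R = 3 - 1*1331 = 3 - 1331 = -1328)
s(q) = q² + 4*q
N(z) = 6 - 60*z (N(z) = 6 + z*((6*(4 + 6))*(-1)) = 6 + z*((6*10)*(-1)) = 6 + z*(60*(-1)) = 6 + z*(-60) = 6 - 60*z)
R - N(80) = -1328 - (6 - 60*80) = -1328 - (6 - 4800) = -1328 - 1*(-4794) = -1328 + 4794 = 3466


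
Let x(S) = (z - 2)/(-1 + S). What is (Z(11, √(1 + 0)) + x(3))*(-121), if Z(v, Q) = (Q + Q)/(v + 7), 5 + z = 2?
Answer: 5203/18 ≈ 289.06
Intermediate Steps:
z = -3 (z = -5 + 2 = -3)
Z(v, Q) = 2*Q/(7 + v) (Z(v, Q) = (2*Q)/(7 + v) = 2*Q/(7 + v))
x(S) = -5/(-1 + S) (x(S) = (-3 - 2)/(-1 + S) = -5/(-1 + S))
(Z(11, √(1 + 0)) + x(3))*(-121) = (2*√(1 + 0)/(7 + 11) - 5/(-1 + 3))*(-121) = (2*√1/18 - 5/2)*(-121) = (2*1*(1/18) - 5*½)*(-121) = (⅑ - 5/2)*(-121) = -43/18*(-121) = 5203/18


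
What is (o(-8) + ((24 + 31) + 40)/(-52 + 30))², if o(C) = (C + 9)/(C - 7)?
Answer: 2093809/108900 ≈ 19.227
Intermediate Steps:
o(C) = (9 + C)/(-7 + C)
(o(-8) + ((24 + 31) + 40)/(-52 + 30))² = ((9 - 8)/(-7 - 8) + ((24 + 31) + 40)/(-52 + 30))² = (1/(-15) + (55 + 40)/(-22))² = (-1/15*1 + 95*(-1/22))² = (-1/15 - 95/22)² = (-1447/330)² = 2093809/108900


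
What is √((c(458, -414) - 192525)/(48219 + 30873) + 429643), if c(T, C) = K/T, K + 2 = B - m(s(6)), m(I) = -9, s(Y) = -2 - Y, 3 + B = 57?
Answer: √92664235241149286/464412 ≈ 655.47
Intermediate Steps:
B = 54 (B = -3 + 57 = 54)
K = 61 (K = -2 + (54 - 1*(-9)) = -2 + (54 + 9) = -2 + 63 = 61)
c(T, C) = 61/T
√((c(458, -414) - 192525)/(48219 + 30873) + 429643) = √((61/458 - 192525)/(48219 + 30873) + 429643) = √((61*(1/458) - 192525)/79092 + 429643) = √((61/458 - 192525)*(1/79092) + 429643) = √(-88176389/458*1/79092 + 429643) = √(-88176389/36224136 + 429643) = √(15563358287059/36224136) = √92664235241149286/464412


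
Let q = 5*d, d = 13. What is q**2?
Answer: 4225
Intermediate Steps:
q = 65 (q = 5*13 = 65)
q**2 = 65**2 = 4225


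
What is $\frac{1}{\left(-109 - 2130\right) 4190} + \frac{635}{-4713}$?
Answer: $- \frac{5957200063}{44214585330} \approx -0.13473$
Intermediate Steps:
$\frac{1}{\left(-109 - 2130\right) 4190} + \frac{635}{-4713} = \frac{1}{-2239} \cdot \frac{1}{4190} + 635 \left(- \frac{1}{4713}\right) = \left(- \frac{1}{2239}\right) \frac{1}{4190} - \frac{635}{4713} = - \frac{1}{9381410} - \frac{635}{4713} = - \frac{5957200063}{44214585330}$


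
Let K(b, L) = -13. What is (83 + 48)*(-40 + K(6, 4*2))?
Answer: -6943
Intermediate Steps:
(83 + 48)*(-40 + K(6, 4*2)) = (83 + 48)*(-40 - 13) = 131*(-53) = -6943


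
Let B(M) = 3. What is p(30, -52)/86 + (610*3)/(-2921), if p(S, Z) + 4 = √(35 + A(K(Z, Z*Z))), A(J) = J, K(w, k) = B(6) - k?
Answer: -84532/125603 + I*√2666/86 ≈ -0.67301 + 0.60039*I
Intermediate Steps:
K(w, k) = 3 - k
p(S, Z) = -4 + √(38 - Z²) (p(S, Z) = -4 + √(35 + (3 - Z*Z)) = -4 + √(35 + (3 - Z²)) = -4 + √(38 - Z²))
p(30, -52)/86 + (610*3)/(-2921) = (-4 + √(38 - 1*(-52)²))/86 + (610*3)/(-2921) = (-4 + √(38 - 1*2704))*(1/86) + 1830*(-1/2921) = (-4 + √(38 - 2704))*(1/86) - 1830/2921 = (-4 + √(-2666))*(1/86) - 1830/2921 = (-4 + I*√2666)*(1/86) - 1830/2921 = (-2/43 + I*√2666/86) - 1830/2921 = -84532/125603 + I*√2666/86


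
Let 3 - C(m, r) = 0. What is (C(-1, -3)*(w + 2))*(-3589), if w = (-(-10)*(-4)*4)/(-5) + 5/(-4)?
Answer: -1410477/4 ≈ -3.5262e+5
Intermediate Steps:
C(m, r) = 3 (C(m, r) = 3 - 1*0 = 3 + 0 = 3)
w = 123/4 (w = (-2*20*4)*(-⅕) + 5*(-¼) = -40*4*(-⅕) - 5/4 = -160*(-⅕) - 5/4 = 32 - 5/4 = 123/4 ≈ 30.750)
(C(-1, -3)*(w + 2))*(-3589) = (3*(123/4 + 2))*(-3589) = (3*(131/4))*(-3589) = (393/4)*(-3589) = -1410477/4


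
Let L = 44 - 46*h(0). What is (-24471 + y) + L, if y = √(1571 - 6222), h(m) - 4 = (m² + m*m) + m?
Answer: -24611 + I*√4651 ≈ -24611.0 + 68.198*I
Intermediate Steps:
h(m) = 4 + m + 2*m² (h(m) = 4 + ((m² + m*m) + m) = 4 + ((m² + m²) + m) = 4 + (2*m² + m) = 4 + (m + 2*m²) = 4 + m + 2*m²)
L = -140 (L = 44 - 46*(4 + 0 + 2*0²) = 44 - 46*(4 + 0 + 2*0) = 44 - 46*(4 + 0 + 0) = 44 - 46*4 = 44 - 184 = -140)
y = I*√4651 (y = √(-4651) = I*√4651 ≈ 68.198*I)
(-24471 + y) + L = (-24471 + I*√4651) - 140 = -24611 + I*√4651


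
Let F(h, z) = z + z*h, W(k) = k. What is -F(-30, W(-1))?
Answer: -29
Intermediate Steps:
F(h, z) = z + h*z
-F(-30, W(-1)) = -(-1)*(1 - 30) = -(-1)*(-29) = -1*29 = -29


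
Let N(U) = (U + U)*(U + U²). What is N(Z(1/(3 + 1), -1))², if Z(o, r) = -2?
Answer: 64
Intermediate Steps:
N(U) = 2*U*(U + U²) (N(U) = (2*U)*(U + U²) = 2*U*(U + U²))
N(Z(1/(3 + 1), -1))² = (2*(-2)²*(1 - 2))² = (2*4*(-1))² = (-8)² = 64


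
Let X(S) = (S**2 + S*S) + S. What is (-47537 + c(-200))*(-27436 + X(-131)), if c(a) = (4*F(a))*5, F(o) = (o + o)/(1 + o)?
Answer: -63847334565/199 ≈ -3.2084e+8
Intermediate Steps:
F(o) = 2*o/(1 + o) (F(o) = (2*o)/(1 + o) = 2*o/(1 + o))
X(S) = S + 2*S**2 (X(S) = (S**2 + S**2) + S = 2*S**2 + S = S + 2*S**2)
c(a) = 40*a/(1 + a) (c(a) = (4*(2*a/(1 + a)))*5 = (8*a/(1 + a))*5 = 40*a/(1 + a))
(-47537 + c(-200))*(-27436 + X(-131)) = (-47537 + 40*(-200)/(1 - 200))*(-27436 - 131*(1 + 2*(-131))) = (-47537 + 40*(-200)/(-199))*(-27436 - 131*(1 - 262)) = (-47537 + 40*(-200)*(-1/199))*(-27436 - 131*(-261)) = (-47537 + 8000/199)*(-27436 + 34191) = -9451863/199*6755 = -63847334565/199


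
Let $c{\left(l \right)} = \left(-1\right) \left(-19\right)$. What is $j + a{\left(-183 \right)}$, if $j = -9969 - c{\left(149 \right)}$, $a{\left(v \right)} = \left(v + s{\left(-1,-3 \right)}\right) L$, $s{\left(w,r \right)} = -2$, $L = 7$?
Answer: $-11283$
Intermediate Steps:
$a{\left(v \right)} = -14 + 7 v$ ($a{\left(v \right)} = \left(v - 2\right) 7 = \left(-2 + v\right) 7 = -14 + 7 v$)
$c{\left(l \right)} = 19$
$j = -9988$ ($j = -9969 - 19 = -9988$)
$j + a{\left(-183 \right)} = -9988 + \left(-14 + 7 \left(-183\right)\right) = -9988 - 1295 = -11283$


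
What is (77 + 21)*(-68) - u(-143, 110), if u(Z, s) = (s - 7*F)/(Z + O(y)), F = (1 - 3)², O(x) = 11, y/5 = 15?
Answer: -439783/66 ≈ -6663.4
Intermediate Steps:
y = 75 (y = 5*15 = 75)
F = 4 (F = (-2)² = 4)
u(Z, s) = (-28 + s)/(11 + Z) (u(Z, s) = (s - 7*4)/(Z + 11) = (s - 28)/(11 + Z) = (-28 + s)/(11 + Z))
(77 + 21)*(-68) - u(-143, 110) = (77 + 21)*(-68) - (-28 + 110)/(11 - 143) = 98*(-68) - 82/(-132) = -6664 - (-1)*82/132 = -6664 - 1*(-41/66) = -6664 + 41/66 = -439783/66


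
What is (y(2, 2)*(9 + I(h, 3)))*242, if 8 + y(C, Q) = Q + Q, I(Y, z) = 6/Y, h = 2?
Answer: -11616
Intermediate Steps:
y(C, Q) = -8 + 2*Q (y(C, Q) = -8 + (Q + Q) = -8 + 2*Q)
(y(2, 2)*(9 + I(h, 3)))*242 = ((-8 + 2*2)*(9 + 6/2))*242 = ((-8 + 4)*(9 + 6*(½)))*242 = -4*(9 + 3)*242 = -4*12*242 = -48*242 = -11616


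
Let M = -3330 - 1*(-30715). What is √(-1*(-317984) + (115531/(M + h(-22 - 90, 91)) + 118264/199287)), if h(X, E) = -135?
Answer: √344456934924058549590/32912550 ≈ 563.91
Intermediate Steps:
M = 27385 (M = -3330 + 30715 = 27385)
√(-1*(-317984) + (115531/(M + h(-22 - 90, 91)) + 118264/199287)) = √(-1*(-317984) + (115531/(27385 - 135) + 118264/199287)) = √(317984 + (115531/27250 + 118264*(1/199287))) = √(317984 + (115531*(1/27250) + 118264/199287)) = √(317984 + (115531/27250 + 118264/199287)) = √(317984 + 26246520397/5430570750) = √(1726860855888397/5430570750) = √344456934924058549590/32912550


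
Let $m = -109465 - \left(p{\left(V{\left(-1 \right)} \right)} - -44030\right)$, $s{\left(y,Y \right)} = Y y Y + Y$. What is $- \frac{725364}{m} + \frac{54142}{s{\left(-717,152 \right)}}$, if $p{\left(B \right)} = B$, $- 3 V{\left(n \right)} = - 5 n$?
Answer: $\frac{1125716810191}{238376336240} \approx 4.7224$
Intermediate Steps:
$V{\left(n \right)} = \frac{5 n}{3}$ ($V{\left(n \right)} = - \frac{\left(-5\right) n}{3} = \frac{5 n}{3}$)
$s{\left(y,Y \right)} = Y + y Y^{2}$ ($s{\left(y,Y \right)} = y Y^{2} + Y = Y + y Y^{2}$)
$m = - \frac{460480}{3}$ ($m = -109465 - \left(\frac{5}{3} \left(-1\right) - -44030\right) = -109465 - \left(- \frac{5}{3} + 44030\right) = -109465 - \frac{132085}{3} = - \frac{460480}{3} \approx -1.5349 \cdot 10^{5}$)
$- \frac{725364}{m} + \frac{54142}{s{\left(-717,152 \right)}} = - \frac{725364}{- \frac{460480}{3}} + \frac{54142}{152 \left(1 + 152 \left(-717\right)\right)} = \left(-725364\right) \left(- \frac{3}{460480}\right) + \frac{54142}{152 \left(1 - 108984\right)} = \frac{544023}{115120} + \frac{54142}{152 \left(-108983\right)} = \frac{544023}{115120} + \frac{54142}{-16565416} = \frac{544023}{115120} + 54142 \left(- \frac{1}{16565416}\right) = \frac{544023}{115120} - \frac{27071}{8282708} = \frac{1125716810191}{238376336240}$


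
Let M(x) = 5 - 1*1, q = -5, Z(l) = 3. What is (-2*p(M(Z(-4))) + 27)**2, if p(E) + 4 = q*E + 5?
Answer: 4225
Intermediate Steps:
M(x) = 4 (M(x) = 5 - 1 = 4)
p(E) = 1 - 5*E (p(E) = -4 + (-5*E + 5) = -4 + (5 - 5*E) = 1 - 5*E)
(-2*p(M(Z(-4))) + 27)**2 = (-2*(1 - 5*4) + 27)**2 = (-2*(1 - 20) + 27)**2 = (-2*(-19) + 27)**2 = (38 + 27)**2 = 65**2 = 4225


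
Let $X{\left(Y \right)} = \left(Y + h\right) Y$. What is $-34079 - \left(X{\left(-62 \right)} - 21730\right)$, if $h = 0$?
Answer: $-16193$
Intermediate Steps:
$X{\left(Y \right)} = Y^{2}$ ($X{\left(Y \right)} = \left(Y + 0\right) Y = Y Y = Y^{2}$)
$-34079 - \left(X{\left(-62 \right)} - 21730\right) = -34079 - \left(\left(-62\right)^{2} - 21730\right) = -34079 - \left(3844 - 21730\right) = -34079 - -17886 = -34079 + 17886 = -16193$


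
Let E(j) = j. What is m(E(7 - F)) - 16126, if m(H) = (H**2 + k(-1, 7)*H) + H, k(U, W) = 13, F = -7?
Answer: -15734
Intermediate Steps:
m(H) = H**2 + 14*H (m(H) = (H**2 + 13*H) + H = H**2 + 14*H)
m(E(7 - F)) - 16126 = (7 - 1*(-7))*(14 + (7 - 1*(-7))) - 16126 = (7 + 7)*(14 + (7 + 7)) - 16126 = 14*(14 + 14) - 16126 = 14*28 - 16126 = 392 - 16126 = -15734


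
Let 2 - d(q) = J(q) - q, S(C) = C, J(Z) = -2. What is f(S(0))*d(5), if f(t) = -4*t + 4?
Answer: 36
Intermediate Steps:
f(t) = 4 - 4*t
d(q) = 4 + q (d(q) = 2 - (-2 - q) = 2 + (2 + q) = 4 + q)
f(S(0))*d(5) = (4 - 4*0)*(4 + 5) = (4 + 0)*9 = 4*9 = 36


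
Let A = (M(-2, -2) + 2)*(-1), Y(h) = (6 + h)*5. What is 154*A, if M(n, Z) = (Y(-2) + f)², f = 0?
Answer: -61908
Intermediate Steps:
Y(h) = 30 + 5*h
M(n, Z) = 400 (M(n, Z) = ((30 + 5*(-2)) + 0)² = ((30 - 10) + 0)² = (20 + 0)² = 20² = 400)
A = -402 (A = (400 + 2)*(-1) = 402*(-1) = -402)
154*A = 154*(-402) = -61908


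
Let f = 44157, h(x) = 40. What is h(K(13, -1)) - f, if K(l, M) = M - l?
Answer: -44117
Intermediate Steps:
h(K(13, -1)) - f = 40 - 1*44157 = 40 - 44157 = -44117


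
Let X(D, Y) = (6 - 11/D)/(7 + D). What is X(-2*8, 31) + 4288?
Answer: 617365/144 ≈ 4287.3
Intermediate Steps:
X(D, Y) = (6 - 11/D)/(7 + D)
X(-2*8, 31) + 4288 = (-11 + 6*(-2*8))/(((-2*8))*(7 - 2*8)) + 4288 = (-11 + 6*(-16))/((-16)*(7 - 16)) + 4288 = -1/16*(-11 - 96)/(-9) + 4288 = -1/16*(-⅑)*(-107) + 4288 = -107/144 + 4288 = 617365/144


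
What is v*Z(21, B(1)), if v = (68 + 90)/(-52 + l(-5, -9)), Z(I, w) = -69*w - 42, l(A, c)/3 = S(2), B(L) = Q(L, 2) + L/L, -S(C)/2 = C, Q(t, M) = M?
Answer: 19671/32 ≈ 614.72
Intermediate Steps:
S(C) = -2*C
B(L) = 3 (B(L) = 2 + L/L = 2 + 1 = 3)
l(A, c) = -12 (l(A, c) = 3*(-2*2) = 3*(-4) = -12)
Z(I, w) = -42 - 69*w
v = -79/32 (v = (68 + 90)/(-52 - 12) = 158/(-64) = 158*(-1/64) = -79/32 ≈ -2.4688)
v*Z(21, B(1)) = -79*(-42 - 69*3)/32 = -79*(-42 - 207)/32 = -79/32*(-249) = 19671/32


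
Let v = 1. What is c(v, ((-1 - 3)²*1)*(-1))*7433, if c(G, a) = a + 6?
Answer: -74330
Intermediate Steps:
c(G, a) = 6 + a
c(v, ((-1 - 3)²*1)*(-1))*7433 = (6 + ((-1 - 3)²*1)*(-1))*7433 = (6 + ((-4)²*1)*(-1))*7433 = (6 + (16*1)*(-1))*7433 = (6 + 16*(-1))*7433 = (6 - 16)*7433 = -10*7433 = -74330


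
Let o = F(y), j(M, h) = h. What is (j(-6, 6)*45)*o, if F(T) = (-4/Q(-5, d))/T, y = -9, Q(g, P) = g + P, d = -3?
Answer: -15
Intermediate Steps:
Q(g, P) = P + g
F(T) = 1/(2*T) (F(T) = (-4/(-3 - 5))/T = (-4/(-8))/T = (-4*(-⅛))/T = 1/(2*T))
o = -1/18 (o = (½)/(-9) = (½)*(-⅑) = -1/18 ≈ -0.055556)
(j(-6, 6)*45)*o = (6*45)*(-1/18) = 270*(-1/18) = -15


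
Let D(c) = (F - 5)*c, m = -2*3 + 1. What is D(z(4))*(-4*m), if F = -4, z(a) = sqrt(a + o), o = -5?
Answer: -180*I ≈ -180.0*I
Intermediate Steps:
m = -5 (m = -6 + 1 = -5)
z(a) = sqrt(-5 + a) (z(a) = sqrt(a - 5) = sqrt(-5 + a))
D(c) = -9*c (D(c) = (-4 - 5)*c = -9*c)
D(z(4))*(-4*m) = (-9*sqrt(-5 + 4))*(-4*(-5)) = -9*I*20 = -180*I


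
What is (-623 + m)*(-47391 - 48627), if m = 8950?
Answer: -799541886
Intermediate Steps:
(-623 + m)*(-47391 - 48627) = (-623 + 8950)*(-47391 - 48627) = 8327*(-96018) = -799541886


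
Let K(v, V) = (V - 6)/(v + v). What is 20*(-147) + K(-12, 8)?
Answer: -35281/12 ≈ -2940.1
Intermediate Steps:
K(v, V) = (-6 + V)/(2*v) (K(v, V) = (-6 + V)/((2*v)) = (-6 + V)*(1/(2*v)) = (-6 + V)/(2*v))
20*(-147) + K(-12, 8) = 20*(-147) + (1/2)*(-6 + 8)/(-12) = -2940 + (1/2)*(-1/12)*2 = -2940 - 1/12 = -35281/12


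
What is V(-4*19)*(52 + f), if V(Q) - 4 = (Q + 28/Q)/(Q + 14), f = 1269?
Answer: 8141323/1178 ≈ 6911.1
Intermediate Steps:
V(Q) = 4 + (Q + 28/Q)/(14 + Q) (V(Q) = 4 + (Q + 28/Q)/(Q + 14) = 4 + (Q + 28/Q)/(14 + Q))
V(-4*19)*(52 + f) = ((28 + 5*(-4*19)² + 56*(-4*19))/(((-4*19))*(14 - 4*19)))*(52 + 1269) = ((28 + 5*(-76)² + 56*(-76))/((-76)*(14 - 76)))*1321 = -1/76*(28 + 5*5776 - 4256)/(-62)*1321 = -1/76*(-1/62)*(28 + 28880 - 4256)*1321 = -1/76*(-1/62)*24652*1321 = (6163/1178)*1321 = 8141323/1178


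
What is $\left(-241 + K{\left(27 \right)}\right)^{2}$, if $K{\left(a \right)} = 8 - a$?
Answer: $67600$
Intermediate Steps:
$\left(-241 + K{\left(27 \right)}\right)^{2} = \left(-241 + \left(8 - 27\right)\right)^{2} = \left(-241 - 19\right)^{2} = \left(-260\right)^{2} = 67600$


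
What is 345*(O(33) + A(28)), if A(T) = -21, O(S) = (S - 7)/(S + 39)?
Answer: -85445/12 ≈ -7120.4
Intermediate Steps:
O(S) = (-7 + S)/(39 + S)
345*(O(33) + A(28)) = 345*((-7 + 33)/(39 + 33) - 21) = 345*(26/72 - 21) = 345*((1/72)*26 - 21) = 345*(13/36 - 21) = 345*(-743/36) = -85445/12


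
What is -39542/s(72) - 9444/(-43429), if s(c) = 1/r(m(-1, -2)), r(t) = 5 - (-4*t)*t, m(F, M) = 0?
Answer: -8586338146/43429 ≈ -1.9771e+5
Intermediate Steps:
r(t) = 5 + 4*t² (r(t) = 5 - (-4)*t² = 5 + 4*t²)
s(c) = ⅕ (s(c) = 1/(5 + 4*0²) = 1/(5 + 4*0) = 1/(5 + 0) = 1/5 = ⅕)
-39542/s(72) - 9444/(-43429) = -39542/⅕ - 9444/(-43429) = -39542*5 - 9444*(-1/43429) = -197710 + 9444/43429 = -8586338146/43429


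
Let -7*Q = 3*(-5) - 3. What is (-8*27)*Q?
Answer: -3888/7 ≈ -555.43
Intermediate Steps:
Q = 18/7 (Q = -(3*(-5) - 3)/7 = -(-15 - 3)/7 = -⅐*(-18) = 18/7 ≈ 2.5714)
(-8*27)*Q = -8*27*(18/7) = -216*18/7 = -3888/7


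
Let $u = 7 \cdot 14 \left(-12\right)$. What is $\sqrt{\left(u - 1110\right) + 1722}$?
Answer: $2 i \sqrt{141} \approx 23.749 i$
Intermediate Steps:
$u = -1176$ ($u = 98 \left(-12\right) = -1176$)
$\sqrt{\left(u - 1110\right) + 1722} = \sqrt{\left(-1176 - 1110\right) + 1722} = \sqrt{-2286 + 1722} = \sqrt{-564} = 2 i \sqrt{141}$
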